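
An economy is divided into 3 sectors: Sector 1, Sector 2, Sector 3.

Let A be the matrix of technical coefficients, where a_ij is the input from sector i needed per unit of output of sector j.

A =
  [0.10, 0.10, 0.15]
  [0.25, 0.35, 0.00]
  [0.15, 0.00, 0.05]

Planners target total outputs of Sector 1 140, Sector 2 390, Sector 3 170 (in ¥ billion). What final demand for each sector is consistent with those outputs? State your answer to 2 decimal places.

I − A =
  [   0.90    -0.10    -0.15]
  [  -0.25     0.65     0.00]
  [  -0.15     0.00     0.95]
d = (I − A) x:
  d_1 = (+0.90)·140 + (-0.10)·390 + (-0.15)·170 = 61.50
  d_2 = (-0.25)·140 + (+0.65)·390 + (+0.00)·170 = 218.50
  d_3 = (-0.15)·140 + (+0.00)·390 + (+0.95)·170 = 140.50

d_1 = 61.50, d_2 = 218.50, d_3 = 140.50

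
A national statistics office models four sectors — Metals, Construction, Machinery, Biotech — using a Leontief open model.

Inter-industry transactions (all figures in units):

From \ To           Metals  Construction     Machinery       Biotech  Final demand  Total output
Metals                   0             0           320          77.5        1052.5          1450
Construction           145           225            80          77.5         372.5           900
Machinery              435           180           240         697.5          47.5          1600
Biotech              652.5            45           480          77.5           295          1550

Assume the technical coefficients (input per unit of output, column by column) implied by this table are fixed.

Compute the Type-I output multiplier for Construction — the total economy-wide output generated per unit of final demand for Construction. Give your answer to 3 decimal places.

m_2 = 2.358

Technical coefficients a_ij = z_ij / X_j:
  a_11 = 0/1450 = 0.00, a_21 = 145/1450 = 0.10, a_31 = 435/1450 = 0.30, a_41 = 652.5/1450 = 0.45
  a_12 = 0/900 = 0.00, a_22 = 225/900 = 0.25, a_32 = 180/900 = 0.20, a_42 = 45/900 = 0.05
  a_13 = 320/1600 = 0.20, a_23 = 80/1600 = 0.05, a_33 = 240/1600 = 0.15, a_43 = 480/1600 = 0.30
  a_14 = 77.5/1550 = 0.05, a_24 = 77.5/1550 = 0.05, a_34 = 697.5/1550 = 0.45, a_44 = 77.5/1550 = 0.05
I − A =
  [   1.00     0.00    -0.20    -0.05]
  [  -0.10     0.75    -0.05    -0.05]
  [  -0.30    -0.20     0.85    -0.45]
  [  -0.45    -0.05    -0.30     0.95]
Compute the cofactors C_ij = (−1)^(i+j)·(3×3 minor ij) of I−A; the adjugate is their transpose:
adj(I−A) = Cᵀ =
  [ 0.488625   0.047625   0.153375   0.100875]
  [ 0.115250   0.551375   0.086375   0.076000]
  [ 0.390625   0.208750   0.692875   0.359750]
  [ 0.360875   0.117500   0.296000   0.578500]
det(I−A) = Σ_j (I−A)_1j·C_1j = (1.00)(0.488625) + (0.00)(0.115250) + (-0.20)(0.390625) + (-0.05)(0.360875) = 0.39245625
(I − A)⁻¹ = adj(I−A) / det(I−A) ≈
  [   1.2450     0.1214     0.3908     0.2570]
  [   0.2937     1.4049     0.2201     0.1937]
  [   0.9953     0.5319     1.7655     0.9167]
  [   0.9195     0.2994     0.7542     1.4740]
The output multiplier for sector j is the column-j sum of the Leontief inverse (I − A)⁻¹ = adj(I−A) / det(I−A).
Column 2 of adj(I−A): (0.047625, 0.551375, 0.208750, 0.117500); det(I−A) = 0.39245625.
m_2 = (0.047625 + 0.551375 + 0.208750 + 0.117500) / 0.39245625 = 0.92525 / 0.39245625 ≈ 2.358.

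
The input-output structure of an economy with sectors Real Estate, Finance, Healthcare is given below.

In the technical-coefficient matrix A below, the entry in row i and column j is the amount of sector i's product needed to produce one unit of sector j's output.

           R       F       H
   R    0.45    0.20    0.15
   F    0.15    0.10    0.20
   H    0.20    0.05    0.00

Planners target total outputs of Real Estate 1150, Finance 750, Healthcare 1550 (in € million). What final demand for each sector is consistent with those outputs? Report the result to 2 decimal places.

I − A =
  [   0.55    -0.20    -0.15]
  [  -0.15     0.90    -0.20]
  [  -0.20    -0.05     1.00]
d = (I − A) x:
  d_R = (+0.55)·1150 + (-0.20)·750 + (-0.15)·1550 = 250.00
  d_F = (-0.15)·1150 + (+0.90)·750 + (-0.20)·1550 = 192.50
  d_H = (-0.20)·1150 + (-0.05)·750 + (+1.00)·1550 = 1282.50

d_R = 250.00, d_F = 192.50, d_H = 1282.50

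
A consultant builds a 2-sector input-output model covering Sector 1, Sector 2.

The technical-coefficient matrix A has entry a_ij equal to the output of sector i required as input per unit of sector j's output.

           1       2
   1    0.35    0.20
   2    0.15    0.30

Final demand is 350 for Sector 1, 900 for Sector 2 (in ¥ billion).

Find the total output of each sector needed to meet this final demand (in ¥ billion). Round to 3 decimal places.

x_1 = 1000.000, x_2 = 1500.000

I − A =
  [   0.65    -0.20]
  [  -0.15     0.70]
det(I−A) = (0.65)(0.70) − (-0.20)(-0.15) = 0.4250
adj(I−A) = [[0.70, 0.20], [0.15, 0.65]]
(I − A)⁻¹ = adj(I−A) / det(I−A) ≈
  [   1.6471     0.4706]
  [   0.3529     1.5294]
x = (I − A)⁻¹ d = adj(I−A)·d / det(I−A), with det(I−A) = 0.4250:
  x_1 = (0.70·350 + 0.20·900) / 0.4250 = 425.00 / 0.4250 = 1000.000
  x_2 = (0.15·350 + 0.65·900) / 0.4250 = 637.50 / 0.4250 = 1500.000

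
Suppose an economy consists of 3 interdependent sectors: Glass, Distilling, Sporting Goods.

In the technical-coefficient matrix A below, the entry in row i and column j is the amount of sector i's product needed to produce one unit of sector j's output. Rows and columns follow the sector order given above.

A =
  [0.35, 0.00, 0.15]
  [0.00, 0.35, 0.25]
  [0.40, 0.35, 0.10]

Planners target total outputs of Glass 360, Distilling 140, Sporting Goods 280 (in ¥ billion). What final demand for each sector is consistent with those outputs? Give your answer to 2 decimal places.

d_1 = 192.00, d_2 = 21.00, d_3 = 59.00

I − A =
  [   0.65     0.00    -0.15]
  [   0.00     0.65    -0.25]
  [  -0.40    -0.35     0.90]
d = (I − A) x:
  d_1 = (+0.65)·360 + (+0.00)·140 + (-0.15)·280 = 192.00
  d_2 = (+0.00)·360 + (+0.65)·140 + (-0.25)·280 = 21.00
  d_3 = (-0.40)·360 + (-0.35)·140 + (+0.90)·280 = 59.00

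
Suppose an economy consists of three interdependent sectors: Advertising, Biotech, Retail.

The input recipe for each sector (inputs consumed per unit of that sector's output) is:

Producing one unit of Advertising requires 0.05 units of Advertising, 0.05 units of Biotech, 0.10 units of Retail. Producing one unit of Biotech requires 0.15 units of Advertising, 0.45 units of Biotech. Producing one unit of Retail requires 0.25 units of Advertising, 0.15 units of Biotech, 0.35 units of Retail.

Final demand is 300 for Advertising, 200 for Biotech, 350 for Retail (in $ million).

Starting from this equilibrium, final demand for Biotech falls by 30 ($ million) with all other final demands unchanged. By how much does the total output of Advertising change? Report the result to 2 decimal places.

I − A =
  [   0.95    -0.15    -0.25]
  [  -0.05     0.55    -0.15]
  [  -0.10     0.00     0.65]
Cofactors of I−A, C_ij = (−1)^(i+j)·(minor ij) (rows/columns in the sector order above):
  C_11 = (0.55)(0.65) − (-0.15)(0.00) = 0.3575
  C_12 = −[(-0.05)(0.65) − (-0.15)(-0.10)] = 0.0475
  C_13 = (-0.05)(0.00) − (0.55)(-0.10) = 0.0550
  C_21 = −[(-0.15)(0.65) − (-0.25)(0.00)] = 0.0975
  C_22 = (0.95)(0.65) − (-0.25)(-0.10) = 0.5925
  C_23 = −[(0.95)(0.00) − (-0.15)(-0.10)] = 0.0150
  C_31 = (-0.15)(-0.15) − (-0.25)(0.55) = 0.1600
  C_32 = −[(0.95)(-0.15) − (-0.25)(-0.05)] = 0.1550
  C_33 = (0.95)(0.55) − (-0.15)(-0.05) = 0.5150
det(I−A) = Σ_j (I−A)_1j·C_1j = (0.95)(0.3575) + (-0.15)(0.0475) + (-0.25)(0.0550) = 0.31875
adj(I−A) = Cᵀ =
  [ 0.3575   0.0975   0.1600]
  [ 0.0475   0.5925   0.1550]
  [ 0.0550   0.0150   0.5150]
(I − A)⁻¹ = adj(I−A) / det(I−A) ≈
  [   1.1216     0.3059     0.5020]
  [   0.1490     1.8588     0.4863]
  [   0.1725     0.0471     1.6157]
Δx = (I − A)⁻¹ Δd with Δd having -30 in the Biotech component and 0 elsewhere.
So Δx_A = L_AB · (-30), where L_AB = adj(I−A)_AB / det(I−A) = 0.0975 / 0.31875.
Δx_A = 0.0975 × (-30) / 0.31875 = -2.925 / 0.31875 ≈ -9.18.

Δx_A = -9.18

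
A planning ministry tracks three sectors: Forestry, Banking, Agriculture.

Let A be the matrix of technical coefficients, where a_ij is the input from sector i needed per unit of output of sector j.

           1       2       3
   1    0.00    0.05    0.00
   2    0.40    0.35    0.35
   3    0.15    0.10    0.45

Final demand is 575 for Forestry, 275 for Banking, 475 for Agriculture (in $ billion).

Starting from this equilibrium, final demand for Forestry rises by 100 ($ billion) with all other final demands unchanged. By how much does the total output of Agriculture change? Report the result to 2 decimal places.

I − A =
  [   1.00    -0.05     0.00]
  [  -0.40     0.65    -0.35]
  [  -0.15    -0.10     0.55]
Cofactors of I−A, C_ij = (−1)^(i+j)·(minor ij) (rows/columns in the sector order above):
  C_11 = (0.65)(0.55) − (-0.35)(-0.10) = 0.3225
  C_12 = −[(-0.40)(0.55) − (-0.35)(-0.15)] = 0.2725
  C_13 = (-0.40)(-0.10) − (0.65)(-0.15) = 0.1375
  C_21 = −[(-0.05)(0.55) − (0.00)(-0.10)] = 0.0275
  C_22 = (1.00)(0.55) − (0.00)(-0.15) = 0.5500
  C_23 = −[(1.00)(-0.10) − (-0.05)(-0.15)] = 0.1075
  C_31 = (-0.05)(-0.35) − (0.00)(0.65) = 0.0175
  C_32 = −[(1.00)(-0.35) − (0.00)(-0.40)] = 0.3500
  C_33 = (1.00)(0.65) − (-0.05)(-0.40) = 0.6300
det(I−A) = Σ_j (I−A)_1j·C_1j = (1.00)(0.3225) + (-0.05)(0.2725) + (0.00)(0.1375) = 0.308875
adj(I−A) = Cᵀ =
  [ 0.3225   0.0275   0.0175]
  [ 0.2725   0.5500   0.3500]
  [ 0.1375   0.1075   0.6300]
(I − A)⁻¹ = adj(I−A) / det(I−A) ≈
  [   1.0441     0.0890     0.0567]
  [   0.8822     1.7807     1.1331]
  [   0.4452     0.3480     2.0397]
Δx = (I − A)⁻¹ Δd with Δd having +100 in the Forestry component and 0 elsewhere.
So Δx_3 = L_31 · (+100), where L_31 = adj(I−A)_31 / det(I−A) = 0.1375 / 0.308875.
Δx_3 = 0.1375 × (+100) / 0.308875 = 13.75 / 0.308875 ≈ 44.52.

Δx_3 = 44.52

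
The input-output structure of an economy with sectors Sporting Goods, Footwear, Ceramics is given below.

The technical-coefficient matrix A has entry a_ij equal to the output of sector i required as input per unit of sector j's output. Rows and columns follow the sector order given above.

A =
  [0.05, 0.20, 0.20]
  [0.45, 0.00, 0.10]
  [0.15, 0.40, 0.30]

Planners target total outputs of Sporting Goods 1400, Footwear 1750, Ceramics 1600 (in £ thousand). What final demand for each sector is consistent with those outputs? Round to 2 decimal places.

d_1 = 660.00, d_2 = 960.00, d_3 = 210.00

I − A =
  [   0.95    -0.20    -0.20]
  [  -0.45     1.00    -0.10]
  [  -0.15    -0.40     0.70]
d = (I − A) x:
  d_1 = (+0.95)·1400 + (-0.20)·1750 + (-0.20)·1600 = 660.00
  d_2 = (-0.45)·1400 + (+1.00)·1750 + (-0.10)·1600 = 960.00
  d_3 = (-0.15)·1400 + (-0.40)·1750 + (+0.70)·1600 = 210.00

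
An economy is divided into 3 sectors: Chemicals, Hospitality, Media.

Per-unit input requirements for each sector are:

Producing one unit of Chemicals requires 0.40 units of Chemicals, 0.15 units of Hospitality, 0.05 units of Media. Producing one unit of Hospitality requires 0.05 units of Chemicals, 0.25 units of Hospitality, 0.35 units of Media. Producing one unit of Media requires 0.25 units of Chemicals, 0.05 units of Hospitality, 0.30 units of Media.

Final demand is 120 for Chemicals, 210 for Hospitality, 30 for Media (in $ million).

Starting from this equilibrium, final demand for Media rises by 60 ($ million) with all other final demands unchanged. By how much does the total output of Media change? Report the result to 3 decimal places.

I − A =
  [   0.60    -0.05    -0.25]
  [  -0.15     0.75    -0.05]
  [  -0.05    -0.35     0.70]
Cofactors of I−A, C_ij = (−1)^(i+j)·(minor ij) (rows/columns in the sector order above):
  C_11 = (0.75)(0.70) − (-0.05)(-0.35) = 0.5075
  C_12 = −[(-0.15)(0.70) − (-0.05)(-0.05)] = 0.1075
  C_13 = (-0.15)(-0.35) − (0.75)(-0.05) = 0.0900
  C_21 = −[(-0.05)(0.70) − (-0.25)(-0.35)] = 0.1225
  C_22 = (0.60)(0.70) − (-0.25)(-0.05) = 0.4075
  C_23 = −[(0.60)(-0.35) − (-0.05)(-0.05)] = 0.2125
  C_31 = (-0.05)(-0.05) − (-0.25)(0.75) = 0.1900
  C_32 = −[(0.60)(-0.05) − (-0.25)(-0.15)] = 0.0675
  C_33 = (0.60)(0.75) − (-0.05)(-0.15) = 0.4425
det(I−A) = Σ_j (I−A)_1j·C_1j = (0.60)(0.5075) + (-0.05)(0.1075) + (-0.25)(0.0900) = 0.276625
adj(I−A) = Cᵀ =
  [ 0.5075   0.1225   0.1900]
  [ 0.1075   0.4075   0.0675]
  [ 0.0900   0.2125   0.4425]
(I − A)⁻¹ = adj(I−A) / det(I−A) ≈
  [   1.8346     0.4428     0.6869]
  [   0.3886     1.4731     0.2440]
  [   0.3254     0.7682     1.5996]
Δx = (I − A)⁻¹ Δd with Δd having +60 in the Media component and 0 elsewhere.
So Δx_3 = L_33 · (+60), where L_33 = adj(I−A)_33 / det(I−A) = 0.4425 / 0.276625.
Δx_3 = 0.4425 × (+60) / 0.276625 = 26.55 / 0.276625 ≈ 95.978.

Δx_3 = 95.978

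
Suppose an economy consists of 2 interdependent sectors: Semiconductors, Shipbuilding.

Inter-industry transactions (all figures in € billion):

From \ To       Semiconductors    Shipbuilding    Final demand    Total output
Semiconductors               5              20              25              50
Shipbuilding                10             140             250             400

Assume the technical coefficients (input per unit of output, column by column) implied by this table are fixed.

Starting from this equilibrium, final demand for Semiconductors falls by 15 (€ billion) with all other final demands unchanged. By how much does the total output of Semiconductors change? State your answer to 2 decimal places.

Δx_1 = -16.96

Technical coefficients a_ij = z_ij / X_j:
  a_11 = 5/50 = 0.10, a_21 = 10/50 = 0.20
  a_12 = 20/400 = 0.05, a_22 = 140/400 = 0.35
I − A =
  [   0.90    -0.05]
  [  -0.20     0.65]
det(I−A) = (0.90)(0.65) − (-0.05)(-0.20) = 0.5750
adj(I−A) = [[0.65, 0.05], [0.20, 0.90]]
(I − A)⁻¹ = adj(I−A) / det(I−A) ≈
  [   1.1304     0.0870]
  [   0.3478     1.5652]
Δx = (I − A)⁻¹ Δd with Δd having -15 in the Semiconductors component and 0 elsewhere.
So Δx_1 = L_11 · (-15), where L_11 = adj(I−A)_11 / det(I−A) = 0.65 / 0.5750.
Δx_1 = 0.65 × (-15) / 0.5750 = -9.75 / 0.5750 ≈ -16.96.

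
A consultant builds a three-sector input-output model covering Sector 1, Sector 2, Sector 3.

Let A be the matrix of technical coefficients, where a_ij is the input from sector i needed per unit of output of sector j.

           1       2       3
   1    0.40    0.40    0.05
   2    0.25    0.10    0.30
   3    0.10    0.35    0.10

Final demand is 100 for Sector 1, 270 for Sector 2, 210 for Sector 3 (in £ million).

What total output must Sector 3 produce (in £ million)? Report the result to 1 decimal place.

I − A =
  [   0.60    -0.40    -0.05]
  [  -0.25     0.90    -0.30]
  [  -0.10    -0.35     0.90]
Cofactors of I−A, C_ij = (−1)^(i+j)·(minor ij) (rows/columns in the sector order above):
  C_11 = (0.90)(0.90) − (-0.30)(-0.35) = 0.7050
  C_12 = −[(-0.25)(0.90) − (-0.30)(-0.10)] = 0.2550
  C_13 = (-0.25)(-0.35) − (0.90)(-0.10) = 0.1775
  C_21 = −[(-0.40)(0.90) − (-0.05)(-0.35)] = 0.3775
  C_22 = (0.60)(0.90) − (-0.05)(-0.10) = 0.5350
  C_23 = −[(0.60)(-0.35) − (-0.40)(-0.10)] = 0.2500
  C_31 = (-0.40)(-0.30) − (-0.05)(0.90) = 0.1650
  C_32 = −[(0.60)(-0.30) − (-0.05)(-0.25)] = 0.1925
  C_33 = (0.60)(0.90) − (-0.40)(-0.25) = 0.4400
det(I−A) = Σ_j (I−A)_1j·C_1j = (0.60)(0.7050) + (-0.40)(0.2550) + (-0.05)(0.1775) = 0.312125
adj(I−A) = Cᵀ =
  [ 0.7050   0.3775   0.1650]
  [ 0.2550   0.5350   0.1925]
  [ 0.1775   0.2500   0.4400]
(I − A)⁻¹ = adj(I−A) / det(I−A) ≈
  [   2.2587     1.2095     0.5286]
  [   0.8170     1.7141     0.6167]
  [   0.5687     0.8010     1.4097]
x = (I − A)⁻¹ d = adj(I−A)·d / det(I−A), with det(I−A) = 0.312125:
  x_1 = (0.7050·100 + 0.3775·270 + 0.1650·210) / 0.312125 = 207.075 / 0.312125 ≈ 663.4
  x_2 = (0.2550·100 + 0.5350·270 + 0.1925·210) / 0.312125 = 210.375 / 0.312125 ≈ 674.0
  x_3 = (0.1775·100 + 0.2500·270 + 0.4400·210) / 0.312125 = 177.65 / 0.312125 ≈ 569.2

x_3 = 569.2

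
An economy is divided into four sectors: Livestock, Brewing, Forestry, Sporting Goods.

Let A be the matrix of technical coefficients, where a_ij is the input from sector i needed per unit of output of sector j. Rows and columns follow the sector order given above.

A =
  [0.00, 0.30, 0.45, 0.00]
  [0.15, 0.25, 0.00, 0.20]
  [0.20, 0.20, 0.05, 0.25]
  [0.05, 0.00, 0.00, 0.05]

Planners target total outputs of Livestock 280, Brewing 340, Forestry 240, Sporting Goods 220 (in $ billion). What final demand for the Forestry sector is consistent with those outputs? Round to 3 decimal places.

I − A =
  [   1.00    -0.30    -0.45     0.00]
  [  -0.15     0.75     0.00    -0.20]
  [  -0.20    -0.20     0.95    -0.25]
  [  -0.05     0.00     0.00     0.95]
d = (I − A) x:
  d_L = (+1.00)·280 + (-0.30)·340 + (-0.45)·240 + (+0.00)·220 = 70.000
  d_B = (-0.15)·280 + (+0.75)·340 + (+0.00)·240 + (-0.20)·220 = 169.000
  d_F = (-0.20)·280 + (-0.20)·340 + (+0.95)·240 + (-0.25)·220 = 49.000
  d_S = (-0.05)·280 + (+0.00)·340 + (+0.00)·240 + (+0.95)·220 = 195.000

d_F = 49.000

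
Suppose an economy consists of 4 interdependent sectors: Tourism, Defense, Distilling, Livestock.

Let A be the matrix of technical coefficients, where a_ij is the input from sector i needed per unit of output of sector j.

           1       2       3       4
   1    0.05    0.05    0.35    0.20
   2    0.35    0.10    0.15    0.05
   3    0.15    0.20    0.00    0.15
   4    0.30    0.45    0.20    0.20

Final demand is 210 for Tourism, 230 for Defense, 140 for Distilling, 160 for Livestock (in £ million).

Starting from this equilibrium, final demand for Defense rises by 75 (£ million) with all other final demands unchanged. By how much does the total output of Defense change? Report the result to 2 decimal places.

I − A =
  [   0.95    -0.05    -0.35    -0.20]
  [  -0.35     0.90    -0.15    -0.05]
  [  -0.15    -0.20     1.00    -0.15]
  [  -0.30    -0.45    -0.20     0.80]
Compute the cofactors C_ij = (−1)^(i+j)·(3×3 minor ij) of I−A; the adjugate is their transpose:
adj(I−A) = Cᵀ =
  [ 0.634375   0.216125   0.300125   0.228375]
  [ 0.310750   0.607750   0.231750   0.159125]
  [ 0.227750   0.225875   0.562375   0.176500]
  [ 0.469625   0.479375   0.383500   0.736125]
det(I−A) = Σ_j (I−A)_1j·C_1j = (0.95)(0.634375) + (-0.05)(0.310750) + (-0.35)(0.227750) + (-0.20)(0.469625) = 0.41348125
(I − A)⁻¹ = adj(I−A) / det(I−A) ≈
  [   1.5342     0.5227     0.7258     0.5523]
  [   0.7515     1.4698     0.5605     0.3848]
  [   0.5508     0.5463     1.3601     0.4269]
  [   1.1358     1.1594     0.9275     1.7803]
Δx = (I − A)⁻¹ Δd with Δd having +75 in the Defense component and 0 elsewhere.
So Δx_2 = L_22 · (+75), where L_22 = adj(I−A)_22 / det(I−A) = 0.607750 / 0.41348125.
Δx_2 = 0.607750 × (+75) / 0.41348125 = 45.58125 / 0.41348125 ≈ 110.24.

Δx_2 = 110.24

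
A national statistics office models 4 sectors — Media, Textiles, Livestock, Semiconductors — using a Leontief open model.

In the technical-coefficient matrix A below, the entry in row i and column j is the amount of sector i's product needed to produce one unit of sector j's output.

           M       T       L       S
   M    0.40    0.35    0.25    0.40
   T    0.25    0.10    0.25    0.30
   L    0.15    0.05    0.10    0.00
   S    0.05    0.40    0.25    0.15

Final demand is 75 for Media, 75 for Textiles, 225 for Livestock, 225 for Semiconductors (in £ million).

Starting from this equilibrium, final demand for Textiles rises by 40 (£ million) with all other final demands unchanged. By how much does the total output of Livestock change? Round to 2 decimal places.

Δx_L = 24.32

I − A =
  [   0.60    -0.35    -0.25    -0.40]
  [  -0.25     0.90    -0.25    -0.30]
  [  -0.15    -0.05     0.90     0.00]
  [  -0.05    -0.40    -0.25     0.85]
Compute the cofactors C_ij = (−1)^(i+j)·(3×3 minor ij) of I−A; the adjugate is their transpose:
adj(I−A) = Cᵀ =
  [ 0.566125   0.427375   0.391875   0.417250]
  [ 0.247875   0.394125   0.249375   0.255750]
  [ 0.108125   0.093125   0.249375   0.083750]
  [ 0.181750   0.238000   0.213750   0.349750]
det(I−A) = Σ_j (I−A)_1j·C_1j = (0.60)(0.566125) + (-0.35)(0.247875) + (-0.25)(0.108125) + (-0.40)(0.181750) = 0.1531875
(I − A)⁻¹ = adj(I−A) / det(I−A) ≈
  [   3.6956     2.7899     2.5581     2.7238]
  [   1.6181     2.5728     1.6279     1.6695]
  [   0.7058     0.6079     1.6279     0.5467]
  [   1.1865     1.5537     1.3953     2.2831]
Δx = (I − A)⁻¹ Δd with Δd having +40 in the Textiles component and 0 elsewhere.
So Δx_L = L_LT · (+40), where L_LT = adj(I−A)_LT / det(I−A) = 0.093125 / 0.1531875.
Δx_L = 0.093125 × (+40) / 0.1531875 = 3.725 / 0.1531875 ≈ 24.32.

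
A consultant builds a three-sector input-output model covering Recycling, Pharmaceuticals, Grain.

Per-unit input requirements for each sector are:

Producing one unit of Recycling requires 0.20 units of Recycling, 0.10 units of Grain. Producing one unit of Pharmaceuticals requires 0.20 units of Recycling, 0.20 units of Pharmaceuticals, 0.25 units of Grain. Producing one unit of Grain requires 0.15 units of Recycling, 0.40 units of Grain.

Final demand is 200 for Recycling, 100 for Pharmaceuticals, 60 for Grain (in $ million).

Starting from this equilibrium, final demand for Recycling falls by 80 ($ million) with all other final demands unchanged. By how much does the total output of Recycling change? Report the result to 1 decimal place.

I − A =
  [   0.80    -0.20    -0.15]
  [   0.00     0.80     0.00]
  [  -0.10    -0.25     0.60]
Cofactors of I−A, C_ij = (−1)^(i+j)·(minor ij) (rows/columns in the sector order above):
  C_11 = (0.80)(0.60) − (0.00)(-0.25) = 0.4800
  C_12 = −[(0.00)(0.60) − (0.00)(-0.10)] = 0.0000
  C_13 = (0.00)(-0.25) − (0.80)(-0.10) = 0.0800
  C_21 = −[(-0.20)(0.60) − (-0.15)(-0.25)] = 0.1575
  C_22 = (0.80)(0.60) − (-0.15)(-0.10) = 0.4650
  C_23 = −[(0.80)(-0.25) − (-0.20)(-0.10)] = 0.2200
  C_31 = (-0.20)(0.00) − (-0.15)(0.80) = 0.1200
  C_32 = −[(0.80)(0.00) − (-0.15)(0.00)] = 0.0000
  C_33 = (0.80)(0.80) − (-0.20)(0.00) = 0.6400
det(I−A) = Σ_j (I−A)_1j·C_1j = (0.80)(0.4800) + (-0.20)(0.0000) + (-0.15)(0.0800) = 0.3720
adj(I−A) = Cᵀ =
  [ 0.4800   0.1575   0.1200]
  [ 0.0000   0.4650   0.0000]
  [ 0.0800   0.2200   0.6400]
(I − A)⁻¹ = adj(I−A) / det(I−A) ≈
  [   1.2903     0.4234     0.3226]
  [   0.0000     1.2500     0.0000]
  [   0.2151     0.5914     1.7204]
Δx = (I − A)⁻¹ Δd with Δd having -80 in the Recycling component and 0 elsewhere.
So Δx_R = L_RR · (-80), where L_RR = adj(I−A)_RR / det(I−A) = 0.4800 / 0.3720.
Δx_R = 0.4800 × (-80) / 0.3720 = -38.40 / 0.3720 ≈ -103.2.

Δx_R = -103.2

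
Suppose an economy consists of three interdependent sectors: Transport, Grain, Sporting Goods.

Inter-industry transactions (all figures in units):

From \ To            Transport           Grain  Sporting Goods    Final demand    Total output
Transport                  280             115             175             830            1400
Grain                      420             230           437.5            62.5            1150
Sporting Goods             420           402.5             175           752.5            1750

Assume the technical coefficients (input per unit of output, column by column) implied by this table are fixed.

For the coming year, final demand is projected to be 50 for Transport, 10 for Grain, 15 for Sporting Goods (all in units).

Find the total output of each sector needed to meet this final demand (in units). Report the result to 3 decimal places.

Technical coefficients a_ij = z_ij / X_j:
  a_TT = 280/1400 = 0.20, a_GT = 420/1400 = 0.30, a_ST = 420/1400 = 0.30
  a_TG = 115/1150 = 0.10, a_GG = 230/1150 = 0.20, a_SG = 402.5/1150 = 0.35
  a_TS = 175/1750 = 0.10, a_GS = 437.5/1750 = 0.25, a_SS = 175/1750 = 0.10
I − A =
  [   0.80    -0.10    -0.10]
  [  -0.30     0.80    -0.25]
  [  -0.30    -0.35     0.90]
Cofactors of I−A, C_ij = (−1)^(i+j)·(minor ij) (rows/columns in the sector order above):
  C_11 = (0.80)(0.90) − (-0.25)(-0.35) = 0.6325
  C_12 = −[(-0.30)(0.90) − (-0.25)(-0.30)] = 0.3450
  C_13 = (-0.30)(-0.35) − (0.80)(-0.30) = 0.3450
  C_21 = −[(-0.10)(0.90) − (-0.10)(-0.35)] = 0.1250
  C_22 = (0.80)(0.90) − (-0.10)(-0.30) = 0.6900
  C_23 = −[(0.80)(-0.35) − (-0.10)(-0.30)] = 0.3100
  C_31 = (-0.10)(-0.25) − (-0.10)(0.80) = 0.1050
  C_32 = −[(0.80)(-0.25) − (-0.10)(-0.30)] = 0.2300
  C_33 = (0.80)(0.80) − (-0.10)(-0.30) = 0.6100
det(I−A) = Σ_j (I−A)_1j·C_1j = (0.80)(0.6325) + (-0.10)(0.3450) + (-0.10)(0.3450) = 0.4370
adj(I−A) = Cᵀ =
  [ 0.6325   0.1250   0.1050]
  [ 0.3450   0.6900   0.2300]
  [ 0.3450   0.3100   0.6100]
(I − A)⁻¹ = adj(I−A) / det(I−A) ≈
  [   1.4474     0.2860     0.2403]
  [   0.7895     1.5789     0.5263]
  [   0.7895     0.7094     1.3959]
x = (I − A)⁻¹ d = adj(I−A)·d / det(I−A), with det(I−A) = 0.4370:
  x_T = (0.6325·50 + 0.1250·10 + 0.1050·15) / 0.4370 = 34.45 / 0.4370 ≈ 78.833
  x_G = (0.3450·50 + 0.6900·10 + 0.2300·15) / 0.4370 = 27.60 / 0.4370 ≈ 63.158
  x_S = (0.3450·50 + 0.3100·10 + 0.6100·15) / 0.4370 = 29.50 / 0.4370 ≈ 67.506

x_T = 78.833, x_G = 63.158, x_S = 67.506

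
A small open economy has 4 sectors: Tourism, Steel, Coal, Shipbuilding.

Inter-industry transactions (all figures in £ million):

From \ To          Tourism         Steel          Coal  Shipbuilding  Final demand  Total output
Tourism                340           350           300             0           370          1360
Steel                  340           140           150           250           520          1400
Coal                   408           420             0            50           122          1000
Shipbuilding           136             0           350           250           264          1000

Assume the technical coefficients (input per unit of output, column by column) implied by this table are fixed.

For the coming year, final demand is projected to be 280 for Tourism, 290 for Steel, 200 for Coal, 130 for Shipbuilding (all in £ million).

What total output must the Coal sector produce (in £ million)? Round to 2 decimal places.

x_3 = 816.56

Technical coefficients a_ij = z_ij / X_j:
  a_11 = 340/1360 = 0.25, a_21 = 340/1360 = 0.25, a_31 = 408/1360 = 0.30, a_41 = 136/1360 = 0.10
  a_12 = 350/1400 = 0.25, a_22 = 140/1400 = 0.10, a_32 = 420/1400 = 0.30, a_42 = 0/1400 = 0.00
  a_13 = 300/1000 = 0.30, a_23 = 150/1000 = 0.15, a_33 = 0/1000 = 0.00, a_43 = 350/1000 = 0.35
  a_14 = 0/1000 = 0.00, a_24 = 250/1000 = 0.25, a_34 = 50/1000 = 0.05, a_44 = 250/1000 = 0.25
I − A =
  [   0.75    -0.25    -0.30     0.00]
  [  -0.25     0.90    -0.15    -0.25]
  [  -0.30    -0.30     1.00    -0.05]
  [  -0.10     0.00    -0.35     0.75]
Compute the cofactors C_ij = (−1)^(i+j)·(3×3 minor ij) of I−A; the adjugate is their transpose:
adj(I−A) = Cᵀ =
  [ 0.599250   0.250625   0.252500   0.100375]
  [ 0.268875   0.480375   0.213750   0.174375]
  [ 0.270750   0.226250   0.453125   0.105625]
  [ 0.206250   0.139000   0.245125   0.464000]
det(I−A) = Σ_j (I−A)_1j·C_1j = (0.75)(0.599250) + (-0.25)(0.268875) + (-0.30)(0.270750) + (0.00)(0.206250) = 0.30099375
(I − A)⁻¹ = adj(I−A) / det(I−A) ≈
  [   1.9909     0.8327     0.8389     0.3335]
  [   0.8933     1.5960     0.7101     0.5793]
  [   0.8995     0.7517     1.5054     0.3509]
  [   0.6852     0.4618     0.8144     1.5416]
x = (I − A)⁻¹ d = adj(I−A)·d / det(I−A), with det(I−A) = 0.30099375:
  x_1 = (0.599250·280 + 0.250625·290 + 0.252500·200 + 0.100375·130) / 0.30099375 = 304.02 / 0.30099375 ≈ 1010.05
  x_2 = (0.268875·280 + 0.480375·290 + 0.213750·200 + 0.174375·130) / 0.30099375 = 280.0125 / 0.30099375 ≈ 930.29
  x_3 = (0.270750·280 + 0.226250·290 + 0.453125·200 + 0.105625·130) / 0.30099375 = 245.77875 / 0.30099375 ≈ 816.56
  x_4 = (0.206250·280 + 0.139000·290 + 0.245125·200 + 0.464000·130) / 0.30099375 = 207.405 / 0.30099375 ≈ 689.07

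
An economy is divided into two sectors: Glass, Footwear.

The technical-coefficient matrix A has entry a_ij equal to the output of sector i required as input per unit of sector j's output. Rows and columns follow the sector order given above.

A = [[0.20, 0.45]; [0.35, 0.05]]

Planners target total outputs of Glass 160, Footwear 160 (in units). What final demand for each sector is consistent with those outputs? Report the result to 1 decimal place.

I − A =
  [   0.80    -0.45]
  [  -0.35     0.95]
d = (I − A) x:
  d_1 = (+0.80)·160 + (-0.45)·160 = 56.0
  d_2 = (-0.35)·160 + (+0.95)·160 = 96.0

d_1 = 56.0, d_2 = 96.0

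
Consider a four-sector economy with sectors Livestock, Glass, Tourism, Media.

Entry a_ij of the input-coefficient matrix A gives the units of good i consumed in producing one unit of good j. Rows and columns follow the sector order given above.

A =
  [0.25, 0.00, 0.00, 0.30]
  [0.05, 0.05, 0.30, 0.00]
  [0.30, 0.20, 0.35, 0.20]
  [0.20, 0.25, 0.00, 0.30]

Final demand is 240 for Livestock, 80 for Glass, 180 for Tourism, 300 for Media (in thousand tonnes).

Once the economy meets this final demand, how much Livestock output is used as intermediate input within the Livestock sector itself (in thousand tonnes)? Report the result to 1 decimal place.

I − A =
  [   0.75     0.00     0.00    -0.30]
  [  -0.05     0.95    -0.30     0.00]
  [  -0.30    -0.20     0.65    -0.20]
  [  -0.20    -0.25     0.00     0.70]
Compute the cofactors C_ij = (−1)^(i+j)·(3×3 minor ij) of I−A; the adjugate is their transpose:
adj(I−A) = Cᵀ =
  [ 0.375250   0.048750   0.022500   0.167250]
  [ 0.097750   0.302250   0.139500   0.081750]
  [ 0.247000   0.153000   0.438000   0.231000]
  [ 0.142125   0.121875   0.056250   0.418125]
det(I−A) = Σ_j (I−A)_1j·C_1j = (0.75)(0.375250) + (0.00)(0.097750) + (0.00)(0.247000) + (-0.30)(0.142125) = 0.2388
(I − A)⁻¹ = adj(I−A) / det(I−A) ≈
  [   1.5714     0.2041     0.0942     0.7004]
  [   0.4093     1.2657     0.5842     0.3423]
  [   1.0343     0.6407     1.8342     0.9673]
  [   0.5952     0.5104     0.2356     1.7509]
First solve x = (I − A)⁻¹ d = adj(I−A)·d / det(I−A); in particular x_1 = (0.375250·240 + 0.048750·80 + 0.022500·180 + 0.167250·300) / 0.2388 = 148.185 / 0.2388 ≈ 620.540.
Intermediate flow from 1 to 1: z_11 = a_11 · x_1 = 0.25 × 148.185 / 0.2388 = 37.04625 / 0.2388 ≈ 155.1.

z_11 = 155.1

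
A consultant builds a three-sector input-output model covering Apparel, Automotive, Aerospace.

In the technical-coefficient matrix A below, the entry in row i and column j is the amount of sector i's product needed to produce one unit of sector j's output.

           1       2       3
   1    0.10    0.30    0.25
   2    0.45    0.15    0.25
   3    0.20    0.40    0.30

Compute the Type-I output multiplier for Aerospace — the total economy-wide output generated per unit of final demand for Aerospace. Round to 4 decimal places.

m_3 = 5.0503

I − A =
  [   0.90    -0.30    -0.25]
  [  -0.45     0.85    -0.25]
  [  -0.20    -0.40     0.70]
Cofactors of I−A, C_ij = (−1)^(i+j)·(minor ij) (rows/columns in the sector order above):
  C_11 = (0.85)(0.70) − (-0.25)(-0.40) = 0.4950
  C_12 = −[(-0.45)(0.70) − (-0.25)(-0.20)] = 0.3650
  C_13 = (-0.45)(-0.40) − (0.85)(-0.20) = 0.3500
  C_21 = −[(-0.30)(0.70) − (-0.25)(-0.40)] = 0.3100
  C_22 = (0.90)(0.70) − (-0.25)(-0.20) = 0.5800
  C_23 = −[(0.90)(-0.40) − (-0.30)(-0.20)] = 0.4200
  C_31 = (-0.30)(-0.25) − (-0.25)(0.85) = 0.2875
  C_32 = −[(0.90)(-0.25) − (-0.25)(-0.45)] = 0.3375
  C_33 = (0.90)(0.85) − (-0.30)(-0.45) = 0.6300
det(I−A) = Σ_j (I−A)_1j·C_1j = (0.90)(0.4950) + (-0.30)(0.3650) + (-0.25)(0.3500) = 0.2485
adj(I−A) = Cᵀ =
  [ 0.4950   0.3100   0.2875]
  [ 0.3650   0.5800   0.3375]
  [ 0.3500   0.4200   0.6300]
(I − A)⁻¹ = adj(I−A) / det(I−A) ≈
  [   1.99195     1.24748     1.15694]
  [   1.46881     2.33400     1.35815]
  [   1.40845     1.69014     2.53521]
The output multiplier for sector j is the column-j sum of the Leontief inverse (I − A)⁻¹ = adj(I−A) / det(I−A).
Column 3 of adj(I−A): (0.2875, 0.3375, 0.6300); det(I−A) = 0.2485.
m_3 = (0.2875 + 0.3375 + 0.6300) / 0.2485 = 1.255 / 0.2485 ≈ 5.0503.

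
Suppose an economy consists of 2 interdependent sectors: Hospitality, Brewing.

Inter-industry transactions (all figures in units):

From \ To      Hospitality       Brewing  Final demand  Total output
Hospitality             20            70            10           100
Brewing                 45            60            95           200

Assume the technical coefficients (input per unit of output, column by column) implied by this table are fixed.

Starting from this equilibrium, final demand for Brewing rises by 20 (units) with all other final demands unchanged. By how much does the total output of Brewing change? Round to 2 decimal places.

Technical coefficients a_ij = z_ij / X_j:
  a_HH = 20/100 = 0.20, a_BH = 45/100 = 0.45
  a_HB = 70/200 = 0.35, a_BB = 60/200 = 0.30
I − A =
  [   0.80    -0.35]
  [  -0.45     0.70]
det(I−A) = (0.80)(0.70) − (-0.35)(-0.45) = 0.4025
adj(I−A) = [[0.70, 0.35], [0.45, 0.80]]
(I − A)⁻¹ = adj(I−A) / det(I−A) ≈
  [   1.7391     0.8696]
  [   1.1180     1.9876]
Δx = (I − A)⁻¹ Δd with Δd having +20 in the Brewing component and 0 elsewhere.
So Δx_B = L_BB · (+20), where L_BB = adj(I−A)_BB / det(I−A) = 0.80 / 0.4025.
Δx_B = 0.80 × (+20) / 0.4025 = 16.00 / 0.4025 ≈ 39.75.

Δx_B = 39.75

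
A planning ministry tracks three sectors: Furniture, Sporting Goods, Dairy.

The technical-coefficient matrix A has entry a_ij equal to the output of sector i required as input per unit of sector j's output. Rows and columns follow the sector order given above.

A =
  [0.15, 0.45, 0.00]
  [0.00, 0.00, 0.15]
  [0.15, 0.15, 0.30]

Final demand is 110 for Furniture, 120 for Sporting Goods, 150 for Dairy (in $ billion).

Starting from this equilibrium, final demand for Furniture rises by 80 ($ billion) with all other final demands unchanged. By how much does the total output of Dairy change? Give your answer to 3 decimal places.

I − A =
  [   0.85    -0.45     0.00]
  [   0.00     1.00    -0.15]
  [  -0.15    -0.15     0.70]
Cofactors of I−A, C_ij = (−1)^(i+j)·(minor ij) (rows/columns in the sector order above):
  C_11 = (1.00)(0.70) − (-0.15)(-0.15) = 0.6775
  C_12 = −[(0.00)(0.70) − (-0.15)(-0.15)] = 0.0225
  C_13 = (0.00)(-0.15) − (1.00)(-0.15) = 0.1500
  C_21 = −[(-0.45)(0.70) − (0.00)(-0.15)] = 0.3150
  C_22 = (0.85)(0.70) − (0.00)(-0.15) = 0.5950
  C_23 = −[(0.85)(-0.15) − (-0.45)(-0.15)] = 0.1950
  C_31 = (-0.45)(-0.15) − (0.00)(1.00) = 0.0675
  C_32 = −[(0.85)(-0.15) − (0.00)(0.00)] = 0.1275
  C_33 = (0.85)(1.00) − (-0.45)(0.00) = 0.8500
det(I−A) = Σ_j (I−A)_1j·C_1j = (0.85)(0.6775) + (-0.45)(0.0225) + (0.00)(0.1500) = 0.56575
adj(I−A) = Cᵀ =
  [ 0.6775   0.3150   0.0675]
  [ 0.0225   0.5950   0.1275]
  [ 0.1500   0.1950   0.8500]
(I − A)⁻¹ = adj(I−A) / det(I−A) ≈
  [   1.1975     0.5568     0.1193]
  [   0.0398     1.0517     0.2254]
  [   0.2651     0.3447     1.5024]
Δx = (I − A)⁻¹ Δd with Δd having +80 in the Furniture component and 0 elsewhere.
So Δx_D = L_DF · (+80), where L_DF = adj(I−A)_DF / det(I−A) = 0.1500 / 0.56575.
Δx_D = 0.1500 × (+80) / 0.56575 = 12.00 / 0.56575 ≈ 21.211.

Δx_D = 21.211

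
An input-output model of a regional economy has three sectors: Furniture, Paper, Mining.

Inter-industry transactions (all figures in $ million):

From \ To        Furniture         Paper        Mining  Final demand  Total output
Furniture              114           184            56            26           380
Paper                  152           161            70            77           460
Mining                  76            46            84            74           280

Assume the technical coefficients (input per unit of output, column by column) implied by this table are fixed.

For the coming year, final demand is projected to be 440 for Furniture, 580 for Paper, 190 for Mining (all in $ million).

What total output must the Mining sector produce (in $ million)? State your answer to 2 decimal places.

Technical coefficients a_ij = z_ij / X_j:
  a_FF = 114/380 = 0.30, a_PF = 152/380 = 0.40, a_MF = 76/380 = 0.20
  a_FP = 184/460 = 0.40, a_PP = 161/460 = 0.35, a_MP = 46/460 = 0.10
  a_FM = 56/280 = 0.20, a_PM = 70/280 = 0.25, a_MM = 84/280 = 0.30
I − A =
  [   0.70    -0.40    -0.20]
  [  -0.40     0.65    -0.25]
  [  -0.20    -0.10     0.70]
Cofactors of I−A, C_ij = (−1)^(i+j)·(minor ij) (rows/columns in the sector order above):
  C_11 = (0.65)(0.70) − (-0.25)(-0.10) = 0.4300
  C_12 = −[(-0.40)(0.70) − (-0.25)(-0.20)] = 0.3300
  C_13 = (-0.40)(-0.10) − (0.65)(-0.20) = 0.1700
  C_21 = −[(-0.40)(0.70) − (-0.20)(-0.10)] = 0.3000
  C_22 = (0.70)(0.70) − (-0.20)(-0.20) = 0.4500
  C_23 = −[(0.70)(-0.10) − (-0.40)(-0.20)] = 0.1500
  C_31 = (-0.40)(-0.25) − (-0.20)(0.65) = 0.2300
  C_32 = −[(0.70)(-0.25) − (-0.20)(-0.40)] = 0.2550
  C_33 = (0.70)(0.65) − (-0.40)(-0.40) = 0.2950
det(I−A) = Σ_j (I−A)_1j·C_1j = (0.70)(0.4300) + (-0.40)(0.3300) + (-0.20)(0.1700) = 0.1350
adj(I−A) = Cᵀ =
  [ 0.4300   0.3000   0.2300]
  [ 0.3300   0.4500   0.2550]
  [ 0.1700   0.1500   0.2950]
(I − A)⁻¹ = adj(I−A) / det(I−A) ≈
  [   3.1852     2.2222     1.7037]
  [   2.4444     3.3333     1.8889]
  [   1.2593     1.1111     2.1852]
x = (I − A)⁻¹ d = adj(I−A)·d / det(I−A), with det(I−A) = 0.1350:
  x_F = (0.4300·440 + 0.3000·580 + 0.2300·190) / 0.1350 = 406.90 / 0.1350 ≈ 3014.07
  x_P = (0.3300·440 + 0.4500·580 + 0.2550·190) / 0.1350 = 454.65 / 0.1350 ≈ 3367.78
  x_M = (0.1700·440 + 0.1500·580 + 0.2950·190) / 0.1350 = 217.85 / 0.1350 ≈ 1613.70

x_M = 1613.70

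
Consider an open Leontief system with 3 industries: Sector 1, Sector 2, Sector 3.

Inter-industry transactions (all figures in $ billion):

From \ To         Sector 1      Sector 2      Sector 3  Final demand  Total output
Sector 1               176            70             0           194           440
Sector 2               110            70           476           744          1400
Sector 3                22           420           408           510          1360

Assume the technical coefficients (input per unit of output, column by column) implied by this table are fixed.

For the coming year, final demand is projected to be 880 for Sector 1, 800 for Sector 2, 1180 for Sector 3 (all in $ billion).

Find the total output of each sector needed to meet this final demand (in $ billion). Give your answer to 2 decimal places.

Technical coefficients a_ij = z_ij / X_j:
  a_11 = 176/440 = 0.40, a_21 = 110/440 = 0.25, a_31 = 22/440 = 0.05
  a_12 = 70/1400 = 0.05, a_22 = 70/1400 = 0.05, a_32 = 420/1400 = 0.30
  a_13 = 0/1360 = 0.00, a_23 = 476/1360 = 0.35, a_33 = 408/1360 = 0.30
I − A =
  [   0.60    -0.05     0.00]
  [  -0.25     0.95    -0.35]
  [  -0.05    -0.30     0.70]
Cofactors of I−A, C_ij = (−1)^(i+j)·(minor ij) (rows/columns in the sector order above):
  C_11 = (0.95)(0.70) − (-0.35)(-0.30) = 0.5600
  C_12 = −[(-0.25)(0.70) − (-0.35)(-0.05)] = 0.1925
  C_13 = (-0.25)(-0.30) − (0.95)(-0.05) = 0.1225
  C_21 = −[(-0.05)(0.70) − (0.00)(-0.30)] = 0.0350
  C_22 = (0.60)(0.70) − (0.00)(-0.05) = 0.4200
  C_23 = −[(0.60)(-0.30) − (-0.05)(-0.05)] = 0.1825
  C_31 = (-0.05)(-0.35) − (0.00)(0.95) = 0.0175
  C_32 = −[(0.60)(-0.35) − (0.00)(-0.25)] = 0.2100
  C_33 = (0.60)(0.95) − (-0.05)(-0.25) = 0.5575
det(I−A) = Σ_j (I−A)_1j·C_1j = (0.60)(0.5600) + (-0.05)(0.1925) + (0.00)(0.1225) = 0.326375
adj(I−A) = Cᵀ =
  [ 0.5600   0.0350   0.0175]
  [ 0.1925   0.4200   0.2100]
  [ 0.1225   0.1825   0.5575]
(I − A)⁻¹ = adj(I−A) / det(I−A) ≈
  [   1.7158     0.1072     0.0536]
  [   0.5898     1.2869     0.6434]
  [   0.3753     0.5592     1.7082]
x = (I − A)⁻¹ d = adj(I−A)·d / det(I−A), with det(I−A) = 0.326375:
  x_1 = (0.5600·880 + 0.0350·800 + 0.0175·1180) / 0.326375 = 541.45 / 0.326375 ≈ 1658.98
  x_2 = (0.1925·880 + 0.4200·800 + 0.2100·1180) / 0.326375 = 753.20 / 0.326375 ≈ 2307.77
  x_3 = (0.1225·880 + 0.1825·800 + 0.5575·1180) / 0.326375 = 911.65 / 0.326375 ≈ 2793.26

x_1 = 1658.98, x_2 = 2307.77, x_3 = 2793.26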